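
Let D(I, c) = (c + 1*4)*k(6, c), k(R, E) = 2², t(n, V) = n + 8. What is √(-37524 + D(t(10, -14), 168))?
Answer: 2*I*√9209 ≈ 191.93*I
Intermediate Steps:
t(n, V) = 8 + n
k(R, E) = 4
D(I, c) = 16 + 4*c (D(I, c) = (c + 1*4)*4 = (c + 4)*4 = (4 + c)*4 = 16 + 4*c)
√(-37524 + D(t(10, -14), 168)) = √(-37524 + (16 + 4*168)) = √(-37524 + (16 + 672)) = √(-37524 + 688) = √(-36836) = 2*I*√9209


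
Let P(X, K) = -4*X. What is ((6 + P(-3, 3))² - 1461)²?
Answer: 1292769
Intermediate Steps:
((6 + P(-3, 3))² - 1461)² = ((6 - 4*(-3))² - 1461)² = ((6 + 12)² - 1461)² = (18² - 1461)² = (324 - 1461)² = (-1137)² = 1292769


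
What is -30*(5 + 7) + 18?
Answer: -342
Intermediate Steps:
-30*(5 + 7) + 18 = -30*12 + 18 = -360 + 18 = -342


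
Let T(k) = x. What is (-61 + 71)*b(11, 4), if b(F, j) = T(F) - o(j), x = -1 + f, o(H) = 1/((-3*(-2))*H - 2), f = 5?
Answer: 435/11 ≈ 39.545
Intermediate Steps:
o(H) = 1/(-2 + 6*H) (o(H) = 1/(6*H - 2) = 1/(-2 + 6*H))
x = 4 (x = -1 + 5 = 4)
T(k) = 4
b(F, j) = 4 - 1/(2*(-1 + 3*j))
(-61 + 71)*b(11, 4) = (-61 + 71)*(3*(-3 + 8*4)/(2*(-1 + 3*4))) = 10*(3*(-3 + 32)/(2*(-1 + 12))) = 10*((3/2)*29/11) = 10*((3/2)*(1/11)*29) = 10*(87/22) = 435/11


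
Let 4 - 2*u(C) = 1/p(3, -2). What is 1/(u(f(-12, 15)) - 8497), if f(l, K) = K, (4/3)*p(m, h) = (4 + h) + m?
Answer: -15/127427 ≈ -0.00011771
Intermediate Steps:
p(m, h) = 3 + 3*h/4 + 3*m/4 (p(m, h) = 3*((4 + h) + m)/4 = 3*(4 + h + m)/4 = 3 + 3*h/4 + 3*m/4)
u(C) = 28/15 (u(C) = 2 - 1/(2*(3 + (¾)*(-2) + (¾)*3)) = 2 - 1/(2*(3 - 3/2 + 9/4)) = 2 - 1/(2*15/4) = 2 - ½*4/15 = 2 - 2/15 = 28/15)
1/(u(f(-12, 15)) - 8497) = 1/(28/15 - 8497) = 1/(-127427/15) = -15/127427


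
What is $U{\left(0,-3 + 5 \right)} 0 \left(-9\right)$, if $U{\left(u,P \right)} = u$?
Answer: $0$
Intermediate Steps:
$U{\left(0,-3 + 5 \right)} 0 \left(-9\right) = 0 \cdot 0 \left(-9\right) = 0 \left(-9\right) = 0$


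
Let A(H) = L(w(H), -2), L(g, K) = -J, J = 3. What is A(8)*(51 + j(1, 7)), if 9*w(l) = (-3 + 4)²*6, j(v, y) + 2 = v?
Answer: -150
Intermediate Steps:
j(v, y) = -2 + v
w(l) = ⅔ (w(l) = ((-3 + 4)²*6)/9 = (1²*6)/9 = (1*6)/9 = (⅑)*6 = ⅔)
L(g, K) = -3 (L(g, K) = -1*3 = -3)
A(H) = -3
A(8)*(51 + j(1, 7)) = -3*(51 + (-2 + 1)) = -3*(51 - 1) = -3*50 = -150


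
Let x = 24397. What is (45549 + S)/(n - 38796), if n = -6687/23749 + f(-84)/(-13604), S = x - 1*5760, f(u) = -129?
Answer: -20737302483656/12534353745543 ≈ -1.6544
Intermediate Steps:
S = 18637 (S = 24397 - 1*5760 = 24397 - 5760 = 18637)
n = -87906327/323081396 (n = -6687/23749 - 129/(-13604) = -6687*1/23749 - 129*(-1/13604) = -6687/23749 + 129/13604 = -87906327/323081396 ≈ -0.27209)
(45549 + S)/(n - 38796) = (45549 + 18637)/(-87906327/323081396 - 38796) = 64186/(-12534353745543/323081396) = 64186*(-323081396/12534353745543) = -20737302483656/12534353745543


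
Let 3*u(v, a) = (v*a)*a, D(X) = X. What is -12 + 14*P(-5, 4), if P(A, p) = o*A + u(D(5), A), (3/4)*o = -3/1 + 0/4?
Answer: 2554/3 ≈ 851.33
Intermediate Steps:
o = -4 (o = 4*(-3/1 + 0/4)/3 = 4*(-3*1 + 0*(1/4))/3 = 4*(-3 + 0)/3 = (4/3)*(-3) = -4)
u(v, a) = v*a**2/3 (u(v, a) = ((v*a)*a)/3 = ((a*v)*a)/3 = (v*a**2)/3 = v*a**2/3)
P(A, p) = -4*A + 5*A**2/3 (P(A, p) = -4*A + (1/3)*5*A**2 = -4*A + 5*A**2/3)
-12 + 14*P(-5, 4) = -12 + 14*((1/3)*(-5)*(-12 + 5*(-5))) = -12 + 14*((1/3)*(-5)*(-12 - 25)) = -12 + 14*((1/3)*(-5)*(-37)) = -12 + 14*(185/3) = -12 + 2590/3 = 2554/3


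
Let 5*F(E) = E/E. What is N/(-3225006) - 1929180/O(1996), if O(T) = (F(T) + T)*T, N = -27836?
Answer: -424354645387/892344647673 ≈ -0.47555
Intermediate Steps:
F(E) = 1/5 (F(E) = (E/E)/5 = (1/5)*1 = 1/5)
O(T) = T*(1/5 + T) (O(T) = (1/5 + T)*T = T*(1/5 + T))
N/(-3225006) - 1929180/O(1996) = -27836/(-3225006) - 1929180*1/(1996*(1/5 + 1996)) = -27836*(-1/3225006) - 1929180/(1996*(9981/5)) = 13918/1612503 - 1929180/19922076/5 = 13918/1612503 - 1929180*5/19922076 = 13918/1612503 - 803825/1660173 = -424354645387/892344647673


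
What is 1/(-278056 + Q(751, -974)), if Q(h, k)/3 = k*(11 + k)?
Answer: 1/2535830 ≈ 3.9435e-7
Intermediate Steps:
Q(h, k) = 3*k*(11 + k) (Q(h, k) = 3*(k*(11 + k)) = 3*k*(11 + k))
1/(-278056 + Q(751, -974)) = 1/(-278056 + 3*(-974)*(11 - 974)) = 1/(-278056 + 3*(-974)*(-963)) = 1/(-278056 + 2813886) = 1/2535830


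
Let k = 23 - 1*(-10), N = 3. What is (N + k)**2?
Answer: 1296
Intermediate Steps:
k = 33 (k = 23 + 10 = 33)
(N + k)**2 = (3 + 33)**2 = 36**2 = 1296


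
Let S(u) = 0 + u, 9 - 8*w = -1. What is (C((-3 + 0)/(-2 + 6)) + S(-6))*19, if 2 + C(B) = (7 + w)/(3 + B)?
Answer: -247/3 ≈ -82.333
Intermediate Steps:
w = 5/4 (w = 9/8 - ⅛*(-1) = 9/8 + ⅛ = 5/4 ≈ 1.2500)
C(B) = -2 + 33/(4*(3 + B)) (C(B) = -2 + (7 + 5/4)/(3 + B) = -2 + 33/(4*(3 + B)))
S(u) = u
(C((-3 + 0)/(-2 + 6)) + S(-6))*19 = ((9 - 8*(-3 + 0)/(-2 + 6))/(4*(3 + (-3 + 0)/(-2 + 6))) - 6)*19 = ((9 - (-24)/4)/(4*(3 - 3/4)) - 6)*19 = ((9 - (-24)/4)/(4*(3 - 3*¼)) - 6)*19 = ((9 - 8*(-¾))/(4*(3 - ¾)) - 6)*19 = ((9 + 6)/(4*(9/4)) - 6)*19 = ((¼)*(4/9)*15 - 6)*19 = (5/3 - 6)*19 = -13/3*19 = -247/3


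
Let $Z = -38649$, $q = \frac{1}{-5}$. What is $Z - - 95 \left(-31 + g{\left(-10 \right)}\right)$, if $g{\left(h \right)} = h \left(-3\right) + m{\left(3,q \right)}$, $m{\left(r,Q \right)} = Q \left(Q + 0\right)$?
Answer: $- \frac{193701}{5} \approx -38740.0$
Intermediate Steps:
$q = - \frac{1}{5} \approx -0.2$
$m{\left(r,Q \right)} = Q^{2}$ ($m{\left(r,Q \right)} = Q Q = Q^{2}$)
$g{\left(h \right)} = \frac{1}{25} - 3 h$ ($g{\left(h \right)} = h \left(-3\right) + \left(- \frac{1}{5}\right)^{2} = - 3 h + \frac{1}{25} = \frac{1}{25} - 3 h$)
$Z - - 95 \left(-31 + g{\left(-10 \right)}\right) = -38649 - - 95 \left(-31 + \left(\frac{1}{25} - -30\right)\right) = -38649 - - 95 \left(-31 + \left(\frac{1}{25} + 30\right)\right) = -38649 - - 95 \left(-31 + \frac{751}{25}\right) = -38649 - \left(-95\right) \left(- \frac{24}{25}\right) = -38649 - \frac{456}{5} = - \frac{193701}{5}$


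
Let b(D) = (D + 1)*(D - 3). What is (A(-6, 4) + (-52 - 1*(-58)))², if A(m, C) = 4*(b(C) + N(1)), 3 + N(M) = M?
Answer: 324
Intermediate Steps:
N(M) = -3 + M
b(D) = (1 + D)*(-3 + D)
A(m, C) = -20 - 8*C + 4*C² (A(m, C) = 4*((-3 + C² - 2*C) + (-3 + 1)) = 4*((-3 + C² - 2*C) - 2) = 4*(-5 + C² - 2*C) = -20 - 8*C + 4*C²)
(A(-6, 4) + (-52 - 1*(-58)))² = ((-20 - 8*4 + 4*4²) + (-52 - 1*(-58)))² = ((-20 - 32 + 4*16) + (-52 + 58))² = ((-20 - 32 + 64) + 6)² = (12 + 6)² = 18² = 324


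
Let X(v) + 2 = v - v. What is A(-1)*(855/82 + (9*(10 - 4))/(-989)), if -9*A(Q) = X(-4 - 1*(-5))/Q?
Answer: -93463/40549 ≈ -2.3049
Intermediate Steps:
X(v) = -2 (X(v) = -2 + (v - v) = -2 + 0 = -2)
A(Q) = 2/(9*Q) (A(Q) = -(-2)/(9*Q) = 2/(9*Q))
A(-1)*(855/82 + (9*(10 - 4))/(-989)) = ((2/9)/(-1))*(855/82 + (9*(10 - 4))/(-989)) = ((2/9)*(-1))*(855*(1/82) + (9*6)*(-1/989)) = -2*(855/82 + 54*(-1/989))/9 = -2*(855/82 - 54/989)/9 = -2/9*841167/81098 = -93463/40549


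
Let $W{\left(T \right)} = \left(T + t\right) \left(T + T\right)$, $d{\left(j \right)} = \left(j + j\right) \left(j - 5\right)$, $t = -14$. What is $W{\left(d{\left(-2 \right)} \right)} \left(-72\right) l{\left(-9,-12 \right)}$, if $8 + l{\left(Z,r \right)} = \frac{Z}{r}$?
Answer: $409248$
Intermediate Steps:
$d{\left(j \right)} = 2 j \left(-5 + j\right)$
$l{\left(Z,r \right)} = -8 + \frac{Z}{r}$
$W{\left(T \right)} = 2 T \left(-14 + T\right)$ ($W{\left(T \right)} = \left(T - 14\right) \left(T + T\right) = \left(-14 + T\right) 2 T = 2 T \left(-14 + T\right)$)
$W{\left(d{\left(-2 \right)} \right)} \left(-72\right) l{\left(-9,-12 \right)} = 2 \cdot 2 \left(-2\right) \left(-5 - 2\right) \left(-14 + 2 \left(-2\right) \left(-5 - 2\right)\right) \left(-72\right) \left(-8 - \frac{9}{-12}\right) = 2 \cdot 2 \left(-2\right) \left(-7\right) \left(-14 + 2 \left(-2\right) \left(-7\right)\right) \left(-72\right) \left(-8 - - \frac{3}{4}\right) = 2 \cdot 28 \left(-14 + 28\right) \left(-72\right) \left(-8 + \frac{3}{4}\right) = 2 \cdot 28 \cdot 14 \left(-72\right) \left(- \frac{29}{4}\right) = 784 \left(-72\right) \left(- \frac{29}{4}\right) = \left(-56448\right) \left(- \frac{29}{4}\right) = 409248$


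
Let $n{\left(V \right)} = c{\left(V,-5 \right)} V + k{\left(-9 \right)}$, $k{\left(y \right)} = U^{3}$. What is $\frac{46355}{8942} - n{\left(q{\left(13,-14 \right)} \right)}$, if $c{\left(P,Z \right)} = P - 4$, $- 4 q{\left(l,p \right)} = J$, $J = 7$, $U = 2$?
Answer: $- \frac{921279}{71536} \approx -12.879$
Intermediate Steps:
$q{\left(l,p \right)} = - \frac{7}{4}$ ($q{\left(l,p \right)} = \left(- \frac{1}{4}\right) 7 = - \frac{7}{4}$)
$c{\left(P,Z \right)} = -4 + P$ ($c{\left(P,Z \right)} = P - 4 = -4 + P$)
$k{\left(y \right)} = 8$ ($k{\left(y \right)} = 2^{3} = 8$)
$n{\left(V \right)} = 8 + V \left(-4 + V\right)$ ($n{\left(V \right)} = \left(-4 + V\right) V + 8 = V \left(-4 + V\right) + 8 = 8 + V \left(-4 + V\right)$)
$\frac{46355}{8942} - n{\left(q{\left(13,-14 \right)} \right)} = \frac{46355}{8942} - \left(8 - \frac{7 \left(-4 - \frac{7}{4}\right)}{4}\right) = 46355 \cdot \frac{1}{8942} - \left(8 - - \frac{161}{16}\right) = \frac{46355}{8942} - \left(8 + \frac{161}{16}\right) = \frac{46355}{8942} - \frac{289}{16} = - \frac{921279}{71536}$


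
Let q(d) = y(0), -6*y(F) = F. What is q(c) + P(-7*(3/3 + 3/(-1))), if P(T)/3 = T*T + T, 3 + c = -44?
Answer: 630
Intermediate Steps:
c = -47 (c = -3 - 44 = -47)
y(F) = -F/6
q(d) = 0 (q(d) = -⅙*0 = 0)
P(T) = 3*T + 3*T² (P(T) = 3*(T*T + T) = 3*(T² + T) = 3*(T + T²) = 3*T + 3*T²)
q(c) + P(-7*(3/3 + 3/(-1))) = 0 + 3*(-7*(3/3 + 3/(-1)))*(1 - 7*(3/3 + 3/(-1))) = 0 + 3*(-7*(3*(⅓) + 3*(-1)))*(1 - 7*(3*(⅓) + 3*(-1))) = 0 + 3*(-7*(1 - 3))*(1 - 7*(1 - 3)) = 0 + 3*(-7*(-2))*(1 - 7*(-2)) = 0 + 3*14*(1 + 14) = 0 + 3*14*15 = 0 + 630 = 630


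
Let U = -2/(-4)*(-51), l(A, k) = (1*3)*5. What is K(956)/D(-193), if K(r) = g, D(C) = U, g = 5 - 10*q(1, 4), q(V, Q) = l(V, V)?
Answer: 290/51 ≈ 5.6863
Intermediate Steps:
l(A, k) = 15 (l(A, k) = 3*5 = 15)
q(V, Q) = 15
g = -145 (g = 5 - 10*15 = 5 - 150 = -145)
U = -51/2 (U = -2*(-¼)*(-51) = (½)*(-51) = -51/2 ≈ -25.500)
D(C) = -51/2
K(r) = -145
K(956)/D(-193) = -145/(-51/2) = -145*(-2/51) = 290/51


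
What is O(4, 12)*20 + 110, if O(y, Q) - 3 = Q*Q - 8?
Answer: 2890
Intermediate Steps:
O(y, Q) = -5 + Q**2 (O(y, Q) = 3 + (Q*Q - 8) = 3 + (Q**2 - 8) = 3 + (-8 + Q**2) = -5 + Q**2)
O(4, 12)*20 + 110 = (-5 + 12**2)*20 + 110 = (-5 + 144)*20 + 110 = 139*20 + 110 = 2780 + 110 = 2890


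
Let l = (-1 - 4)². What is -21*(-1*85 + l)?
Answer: 1260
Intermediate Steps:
l = 25 (l = (-5)² = 25)
-21*(-1*85 + l) = -21*(-1*85 + 25) = -21*(-85 + 25) = -21*(-60) = 1260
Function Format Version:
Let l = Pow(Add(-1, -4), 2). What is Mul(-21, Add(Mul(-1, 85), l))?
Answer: 1260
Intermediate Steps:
l = 25 (l = Pow(-5, 2) = 25)
Mul(-21, Add(Mul(-1, 85), l)) = Mul(-21, Add(Mul(-1, 85), 25)) = Mul(-21, Add(-85, 25)) = Mul(-21, -60) = 1260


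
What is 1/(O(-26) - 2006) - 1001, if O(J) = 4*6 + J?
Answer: -2010009/2008 ≈ -1001.0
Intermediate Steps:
O(J) = 24 + J
1/(O(-26) - 2006) - 1001 = 1/((24 - 26) - 2006) - 1001 = 1/(-2 - 2006) - 1001 = 1/(-2008) - 1001 = -1/2008 - 1001 = -2010009/2008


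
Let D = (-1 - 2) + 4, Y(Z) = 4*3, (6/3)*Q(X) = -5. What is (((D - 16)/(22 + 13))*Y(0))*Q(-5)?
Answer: 90/7 ≈ 12.857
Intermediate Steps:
Q(X) = -5/2 (Q(X) = (½)*(-5) = -5/2)
Y(Z) = 12
D = 1 (D = -3 + 4 = 1)
(((D - 16)/(22 + 13))*Y(0))*Q(-5) = (((1 - 16)/(22 + 13))*12)*(-5/2) = (-15/35*12)*(-5/2) = (-15*1/35*12)*(-5/2) = -3/7*12*(-5/2) = -36/7*(-5/2) = 90/7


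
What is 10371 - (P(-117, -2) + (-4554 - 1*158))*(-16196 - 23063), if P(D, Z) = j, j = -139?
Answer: -190435038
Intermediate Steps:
P(D, Z) = -139
10371 - (P(-117, -2) + (-4554 - 1*158))*(-16196 - 23063) = 10371 - (-139 + (-4554 - 1*158))*(-16196 - 23063) = 10371 - (-139 + (-4554 - 158))*(-39259) = 10371 - (-139 - 4712)*(-39259) = 10371 - (-4851)*(-39259) = 10371 - 1*190445409 = 10371 - 190445409 = -190435038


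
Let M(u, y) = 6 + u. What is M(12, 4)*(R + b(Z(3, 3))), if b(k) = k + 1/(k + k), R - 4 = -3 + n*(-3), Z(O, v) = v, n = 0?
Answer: 75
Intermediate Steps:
R = 1 (R = 4 + (-3 + 0*(-3)) = 4 + (-3 + 0) = 4 - 3 = 1)
b(k) = k + 1/(2*k)
M(12, 4)*(R + b(Z(3, 3))) = (6 + 12)*(1 + (3 + (½)/3)) = 18*(1 + (3 + (½)*(⅓))) = 18*(1 + (3 + ⅙)) = 18*(1 + 19/6) = 18*(25/6) = 75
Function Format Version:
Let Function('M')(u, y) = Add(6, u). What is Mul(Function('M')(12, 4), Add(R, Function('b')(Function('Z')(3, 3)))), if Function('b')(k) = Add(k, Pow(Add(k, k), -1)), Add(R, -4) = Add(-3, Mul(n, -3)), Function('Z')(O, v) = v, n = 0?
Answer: 75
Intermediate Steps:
R = 1 (R = Add(4, Add(-3, Mul(0, -3))) = Add(4, Add(-3, 0)) = Add(4, -3) = 1)
Function('b')(k) = Add(k, Mul(Rational(1, 2), Pow(k, -1))) (Function('b')(k) = Add(k, Pow(Mul(2, k), -1)) = Add(k, Mul(Rational(1, 2), Pow(k, -1))))
Mul(Function('M')(12, 4), Add(R, Function('b')(Function('Z')(3, 3)))) = Mul(Add(6, 12), Add(1, Add(3, Mul(Rational(1, 2), Pow(3, -1))))) = Mul(18, Add(1, Add(3, Mul(Rational(1, 2), Rational(1, 3))))) = Mul(18, Add(1, Add(3, Rational(1, 6)))) = Mul(18, Add(1, Rational(19, 6))) = Mul(18, Rational(25, 6)) = 75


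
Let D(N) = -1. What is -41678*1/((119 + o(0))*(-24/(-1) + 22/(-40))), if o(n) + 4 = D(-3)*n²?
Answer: -23816/1541 ≈ -15.455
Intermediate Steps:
o(n) = -4 - n²
-41678*1/((119 + o(0))*(-24/(-1) + 22/(-40))) = -41678*1/((119 + (-4 - 1*0²))*(-24/(-1) + 22/(-40))) = -41678*1/((119 + (-4 - 1*0))*(-24*(-1) + 22*(-1/40))) = -41678*1/((24 - 11/20)*(119 + (-4 + 0))) = -41678*20/(469*(119 - 4)) = -41678/(115*(469/20)) = -41678/10787/4 = -41678*4/10787 = -23816/1541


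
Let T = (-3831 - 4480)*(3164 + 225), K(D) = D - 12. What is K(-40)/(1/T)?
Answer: 1464630908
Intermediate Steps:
K(D) = -12 + D
T = -28165979 (T = -8311*3389 = -28165979)
K(-40)/(1/T) = (-12 - 40)/(1/(-28165979)) = -52/(-1/28165979) = -52*(-28165979) = 1464630908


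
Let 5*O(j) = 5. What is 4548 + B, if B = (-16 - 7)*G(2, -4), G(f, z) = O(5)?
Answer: 4525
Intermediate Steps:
O(j) = 1 (O(j) = (⅕)*5 = 1)
G(f, z) = 1
B = -23 (B = (-16 - 7)*1 = -23*1 = -23)
4548 + B = 4548 - 23 = 4525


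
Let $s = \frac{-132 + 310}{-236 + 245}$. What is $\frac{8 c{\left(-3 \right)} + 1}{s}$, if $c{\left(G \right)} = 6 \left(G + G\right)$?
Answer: $- \frac{2583}{178} \approx -14.511$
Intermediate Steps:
$c{\left(G \right)} = 12 G$ ($c{\left(G \right)} = 6 \cdot 2 G = 12 G$)
$s = \frac{178}{9} \approx 19.778$
$\frac{8 c{\left(-3 \right)} + 1}{s} = \frac{8 \cdot 12 \left(-3\right) + 1}{\frac{178}{9}} = \left(8 \left(-36\right) + 1\right) \frac{9}{178} = \left(-288 + 1\right) \frac{9}{178} = \left(-287\right) \frac{9}{178} = - \frac{2583}{178}$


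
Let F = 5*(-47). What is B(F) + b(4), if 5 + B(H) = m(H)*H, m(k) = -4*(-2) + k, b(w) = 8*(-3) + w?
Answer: 53320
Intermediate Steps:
F = -235
b(w) = -24 + w
m(k) = 8 + k
B(H) = -5 + H*(8 + H) (B(H) = -5 + (8 + H)*H = -5 + H*(8 + H))
B(F) + b(4) = (-5 - 235*(8 - 235)) + (-24 + 4) = (-5 - 235*(-227)) - 20 = (-5 + 53345) - 20 = 53340 - 20 = 53320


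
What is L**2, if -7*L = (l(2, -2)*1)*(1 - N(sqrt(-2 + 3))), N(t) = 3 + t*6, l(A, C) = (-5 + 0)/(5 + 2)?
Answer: 1600/2401 ≈ 0.66639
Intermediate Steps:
l(A, C) = -5/7
N(t) = 3 + 6*t
L = -40/49 (L = -(-5/7*1)*(1 - (3 + 6*sqrt(-2 + 3)))/7 = -(-5)*(1 - (3 + 6*sqrt(1)))/49 = -(-5)*(1 - (3 + 6*1))/49 = -(-5)*(1 - (3 + 6))/49 = -(-5)*(1 - 1*9)/49 = -(-5)*(1 - 9)/49 = -(-5)*(-8)/49 = -1/7*40/7 = -40/49 ≈ -0.81633)
L**2 = (-40/49)**2 = 1600/2401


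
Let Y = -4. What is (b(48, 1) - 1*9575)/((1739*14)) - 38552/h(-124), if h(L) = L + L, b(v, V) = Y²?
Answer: 117027045/754726 ≈ 155.06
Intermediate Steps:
b(v, V) = 16 (b(v, V) = (-4)² = 16)
h(L) = 2*L
(b(48, 1) - 1*9575)/((1739*14)) - 38552/h(-124) = (16 - 1*9575)/((1739*14)) - 38552/(2*(-124)) = (16 - 9575)/24346 - 38552/(-248) = -9559*1/24346 - 38552*(-1/248) = -9559/24346 + 4819/31 = 117027045/754726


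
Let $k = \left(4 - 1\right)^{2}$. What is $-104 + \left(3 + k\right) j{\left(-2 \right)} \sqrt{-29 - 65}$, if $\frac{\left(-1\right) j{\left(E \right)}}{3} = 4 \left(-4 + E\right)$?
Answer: $-104 + 864 i \sqrt{94} \approx -104.0 + 8376.8 i$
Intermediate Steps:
$k = 9$ ($k = 3^{2} = 9$)
$j{\left(E \right)} = 48 - 12 E$ ($j{\left(E \right)} = - 3 \cdot 4 \left(-4 + E\right) = - 3 \left(-16 + 4 E\right) = 48 - 12 E$)
$-104 + \left(3 + k\right) j{\left(-2 \right)} \sqrt{-29 - 65} = -104 + \left(3 + 9\right) \left(48 - -24\right) \sqrt{-29 - 65} = -104 + 12 \left(48 + 24\right) \sqrt{-94} = -104 + 12 \cdot 72 i \sqrt{94} = -104 + 864 i \sqrt{94}$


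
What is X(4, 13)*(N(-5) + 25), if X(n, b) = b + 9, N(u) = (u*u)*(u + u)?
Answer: -4950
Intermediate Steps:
N(u) = 2*u**3 (N(u) = u**2*(2*u) = 2*u**3)
X(n, b) = 9 + b
X(4, 13)*(N(-5) + 25) = (9 + 13)*(2*(-5)**3 + 25) = 22*(2*(-125) + 25) = 22*(-250 + 25) = 22*(-225) = -4950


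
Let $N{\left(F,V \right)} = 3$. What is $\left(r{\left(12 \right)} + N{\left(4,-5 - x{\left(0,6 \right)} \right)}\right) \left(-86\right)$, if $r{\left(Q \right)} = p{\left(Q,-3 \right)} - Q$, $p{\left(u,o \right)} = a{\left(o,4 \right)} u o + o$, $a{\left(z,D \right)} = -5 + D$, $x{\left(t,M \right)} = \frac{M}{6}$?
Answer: $-2064$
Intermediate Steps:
$x{\left(t,M \right)} = \frac{M}{6}$ ($x{\left(t,M \right)} = M \frac{1}{6} = \frac{M}{6}$)
$p{\left(u,o \right)} = o - o u$ ($p{\left(u,o \right)} = \left(-5 + 4\right) u o + o = - u o + o = - o u + o = o - o u$)
$r{\left(Q \right)} = -3 + 2 Q$ ($r{\left(Q \right)} = - 3 \left(1 - Q\right) - Q = \left(-3 + 3 Q\right) - Q = -3 + 2 Q$)
$\left(r{\left(12 \right)} + N{\left(4,-5 - x{\left(0,6 \right)} \right)}\right) \left(-86\right) = \left(\left(-3 + 2 \cdot 12\right) + 3\right) \left(-86\right) = \left(\left(-3 + 24\right) + 3\right) \left(-86\right) = \left(21 + 3\right) \left(-86\right) = 24 \left(-86\right) = -2064$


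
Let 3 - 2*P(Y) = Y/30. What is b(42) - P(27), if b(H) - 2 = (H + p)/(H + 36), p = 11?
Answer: 1271/780 ≈ 1.6295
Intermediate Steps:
P(Y) = 3/2 - Y/60 (P(Y) = 3/2 - Y/(2*30) = 3/2 - Y/60)
b(H) = 2 + (11 + H)/(36 + H) (b(H) = 2 + (H + 11)/(H + 36) = 2 + (11 + H)/(36 + H))
b(42) - P(27) = (83 + 3*42)/(36 + 42) - (3/2 - 1/60*27) = (83 + 126)/78 - (3/2 - 9/20) = (1/78)*209 - 1*21/20 = 209/78 - 21/20 = 1271/780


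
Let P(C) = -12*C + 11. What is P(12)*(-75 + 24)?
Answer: 6783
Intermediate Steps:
P(C) = 11 - 12*C
P(12)*(-75 + 24) = (11 - 12*12)*(-75 + 24) = (11 - 144)*(-51) = -133*(-51) = 6783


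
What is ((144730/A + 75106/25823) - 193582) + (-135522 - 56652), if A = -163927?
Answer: -96054711985812/249005113 ≈ -3.8575e+5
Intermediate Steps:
((144730/A + 75106/25823) - 193582) + (-135522 - 56652) = ((144730/(-163927) + 75106/25823) - 193582) + (-135522 - 56652) = ((144730*(-1/163927) + 75106*(1/25823)) - 193582) - 192174 = ((-144730/163927 + 4418/1519) - 193582) - 192174 = (504384616/249005113 - 193582) - 192174 = -48202403400150/249005113 - 192174 = -96054711985812/249005113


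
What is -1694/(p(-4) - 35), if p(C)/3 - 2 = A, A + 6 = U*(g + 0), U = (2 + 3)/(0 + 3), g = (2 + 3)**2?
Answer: -847/39 ≈ -21.718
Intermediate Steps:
g = 25 (g = 5**2 = 25)
U = 5/3 ≈ 1.6667
A = 107/3 (A = -6 + 5*(25 + 0)/3 = -6 + (5/3)*25 = -6 + 125/3 = 107/3 ≈ 35.667)
p(C) = 113 (p(C) = 6 + 3*(107/3) = 6 + 107 = 113)
-1694/(p(-4) - 35) = -1694/(113 - 35) = -1694/78 = -1694*1/78 = -847/39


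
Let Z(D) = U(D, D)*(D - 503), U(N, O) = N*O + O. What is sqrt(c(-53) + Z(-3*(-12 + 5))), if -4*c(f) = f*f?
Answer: I*sqrt(893545)/2 ≈ 472.64*I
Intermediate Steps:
c(f) = -f**2/4 (c(f) = -f*f/4 = -f**2/4)
U(N, O) = O + N*O
Z(D) = D*(1 + D)*(-503 + D) (Z(D) = (D*(1 + D))*(D - 503) = (D*(1 + D))*(-503 + D) = D*(1 + D)*(-503 + D))
sqrt(c(-53) + Z(-3*(-12 + 5))) = sqrt(-1/4*(-53)**2 + (-3*(-12 + 5))*(1 - 3*(-12 + 5))*(-503 - 3*(-12 + 5))) = sqrt(-1/4*2809 + (-3*(-7))*(1 - 3*(-7))*(-503 - 3*(-7))) = sqrt(-2809/4 + 21*(1 + 21)*(-503 + 21)) = sqrt(-2809/4 + 21*22*(-482)) = sqrt(-2809/4 - 222684) = sqrt(-893545/4) = I*sqrt(893545)/2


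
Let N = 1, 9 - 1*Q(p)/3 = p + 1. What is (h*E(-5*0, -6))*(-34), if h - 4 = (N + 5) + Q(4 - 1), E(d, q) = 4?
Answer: -3400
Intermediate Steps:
Q(p) = 24 - 3*p (Q(p) = 27 - 3*(p + 1) = 27 - 3*(1 + p) = 27 + (-3 - 3*p) = 24 - 3*p)
h = 25 (h = 4 + ((1 + 5) + (24 - 3*(4 - 1))) = 4 + (6 + (24 - 3*3)) = 4 + (6 + (24 - 9)) = 4 + (6 + 15) = 4 + 21 = 25)
(h*E(-5*0, -6))*(-34) = (25*4)*(-34) = 100*(-34) = -3400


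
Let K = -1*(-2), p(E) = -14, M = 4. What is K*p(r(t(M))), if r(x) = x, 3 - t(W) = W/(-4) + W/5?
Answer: -28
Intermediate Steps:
t(W) = 3 + W/20 (t(W) = 3 - (W/(-4) + W/5) = 3 - (W*(-1/4) + W*(1/5)) = 3 - (-W/4 + W/5) = 3 - (-1)*W/20 = 3 + W/20)
K = 2
K*p(r(t(M))) = 2*(-14) = -28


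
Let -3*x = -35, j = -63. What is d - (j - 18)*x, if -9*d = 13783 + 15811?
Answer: -21089/9 ≈ -2343.2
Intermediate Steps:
x = 35/3 (x = -⅓*(-35) = 35/3 ≈ 11.667)
d = -29594/9 (d = -(13783 + 15811)/9 = -⅑*29594 = -29594/9 ≈ -3288.2)
d - (j - 18)*x = -29594/9 - (-63 - 18)*35/3 = -29594/9 - (-81)*35/3 = -29594/9 - 1*(-945) = -29594/9 + 945 = -21089/9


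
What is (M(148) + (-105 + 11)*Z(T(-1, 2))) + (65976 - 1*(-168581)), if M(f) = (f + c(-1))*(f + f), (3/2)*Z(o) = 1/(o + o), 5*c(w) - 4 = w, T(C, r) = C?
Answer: 4178609/15 ≈ 2.7857e+5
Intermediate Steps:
c(w) = ⅘ + w/5
Z(o) = 1/(3*o) (Z(o) = 2/(3*(o + o)) = 2/(3*((2*o))) = 2*(1/(2*o))/3 = 1/(3*o))
M(f) = 2*f*(⅗ + f) (M(f) = (f + (⅘ + (⅕)*(-1)))*(f + f) = (f + (⅘ - ⅕))*(2*f) = (f + ⅗)*(2*f) = (⅗ + f)*(2*f) = 2*f*(⅗ + f))
(M(148) + (-105 + 11)*Z(T(-1, 2))) + (65976 - 1*(-168581)) = ((⅖)*148*(3 + 5*148) + (-105 + 11)*((⅓)/(-1))) + (65976 - 1*(-168581)) = ((⅖)*148*(3 + 740) - 94*(-1)/3) + (65976 + 168581) = ((⅖)*148*743 - 94*(-⅓)) + 234557 = (219928/5 + 94/3) + 234557 = 660254/15 + 234557 = 4178609/15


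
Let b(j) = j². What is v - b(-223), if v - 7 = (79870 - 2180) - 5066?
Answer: 22902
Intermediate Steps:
v = 72631 (v = 7 + ((79870 - 2180) - 5066) = 7 + (77690 - 5066) = 7 + 72624 = 72631)
v - b(-223) = 72631 - 1*(-223)² = 72631 - 1*49729 = 72631 - 49729 = 22902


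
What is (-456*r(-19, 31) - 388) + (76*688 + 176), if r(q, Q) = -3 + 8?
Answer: 49796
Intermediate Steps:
r(q, Q) = 5
(-456*r(-19, 31) - 388) + (76*688 + 176) = (-456*5 - 388) + (76*688 + 176) = (-2280 - 388) + (52288 + 176) = -2668 + 52464 = 49796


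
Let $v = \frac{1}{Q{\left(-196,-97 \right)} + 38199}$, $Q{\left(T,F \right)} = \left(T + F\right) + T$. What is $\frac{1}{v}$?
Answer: $37710$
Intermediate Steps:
$Q{\left(T,F \right)} = F + 2 T$ ($Q{\left(T,F \right)} = \left(F + T\right) + T = F + 2 T$)
$v = \frac{1}{37710}$ ($v = \frac{1}{\left(-97 + 2 \left(-196\right)\right) + 38199} = \frac{1}{\left(-97 - 392\right) + 38199} = \frac{1}{-489 + 38199} = \frac{1}{37710} \approx 2.6518 \cdot 10^{-5}$)
$\frac{1}{v} = \frac{1}{\frac{1}{37710}} = 37710$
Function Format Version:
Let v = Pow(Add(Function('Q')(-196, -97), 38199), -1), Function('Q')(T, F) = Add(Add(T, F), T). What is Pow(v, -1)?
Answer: 37710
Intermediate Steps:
Function('Q')(T, F) = Add(F, Mul(2, T)) (Function('Q')(T, F) = Add(Add(F, T), T) = Add(F, Mul(2, T)))
v = Rational(1, 37710) (v = Pow(Add(Add(-97, Mul(2, -196)), 38199), -1) = Pow(Add(Add(-97, -392), 38199), -1) = Pow(Add(-489, 38199), -1) = Pow(37710, -1) = Rational(1, 37710) ≈ 2.6518e-5)
Pow(v, -1) = Pow(Rational(1, 37710), -1) = 37710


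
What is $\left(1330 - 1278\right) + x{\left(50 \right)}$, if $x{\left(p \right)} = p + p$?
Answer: $152$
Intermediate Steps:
$x{\left(p \right)} = 2 p$
$\left(1330 - 1278\right) + x{\left(50 \right)} = \left(1330 - 1278\right) + 2 \cdot 50 = 52 + 100 = 152$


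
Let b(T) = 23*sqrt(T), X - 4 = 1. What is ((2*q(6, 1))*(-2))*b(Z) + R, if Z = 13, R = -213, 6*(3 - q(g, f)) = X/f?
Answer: -213 - 598*sqrt(13)/3 ≈ -931.71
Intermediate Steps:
X = 5 (X = 4 + 1 = 5)
q(g, f) = 3 - 5/(6*f)
((2*q(6, 1))*(-2))*b(Z) + R = ((2*(3 - 5/6/1))*(-2))*(23*sqrt(13)) - 213 = ((2*(3 - 5/6*1))*(-2))*(23*sqrt(13)) - 213 = ((2*(3 - 5/6))*(-2))*(23*sqrt(13)) - 213 = ((2*(13/6))*(-2))*(23*sqrt(13)) - 213 = ((13/3)*(-2))*(23*sqrt(13)) - 213 = -598*sqrt(13)/3 - 213 = -213 - 598*sqrt(13)/3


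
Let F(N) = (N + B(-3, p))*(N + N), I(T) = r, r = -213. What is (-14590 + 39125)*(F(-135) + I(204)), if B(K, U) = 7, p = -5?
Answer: 842703645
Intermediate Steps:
I(T) = -213
F(N) = 2*N*(7 + N) (F(N) = (N + 7)*(N + N) = (7 + N)*(2*N) = 2*N*(7 + N))
(-14590 + 39125)*(F(-135) + I(204)) = (-14590 + 39125)*(2*(-135)*(7 - 135) - 213) = 24535*(2*(-135)*(-128) - 213) = 24535*(34560 - 213) = 24535*34347 = 842703645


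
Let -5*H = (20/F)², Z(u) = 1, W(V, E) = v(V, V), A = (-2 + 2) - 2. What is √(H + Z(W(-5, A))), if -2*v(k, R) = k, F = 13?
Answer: √89/13 ≈ 0.72569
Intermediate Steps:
A = -2 (A = 0 - 2 = -2)
v(k, R) = -k/2
W(V, E) = -V/2
H = -80/169 (H = -(20/13)²/5 = -⅕*400/169 = -80/169 ≈ -0.47337)
√(H + Z(W(-5, A))) = √(-80/169 + 1) = √(89/169) = √89/13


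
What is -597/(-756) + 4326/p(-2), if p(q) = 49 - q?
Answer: 366767/4284 ≈ 85.613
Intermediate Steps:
-597/(-756) + 4326/p(-2) = -597/(-756) + 4326/(49 - 1*(-2)) = -597*(-1/756) + 4326/(49 + 2) = 199/252 + 4326/51 = 199/252 + 4326*(1/51) = 199/252 + 1442/17 = 366767/4284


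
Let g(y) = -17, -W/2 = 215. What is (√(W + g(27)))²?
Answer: -447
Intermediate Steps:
W = -430 (W = -2*215 = -430)
(√(W + g(27)))² = (√(-430 - 17))² = (√(-447))² = (I*√447)² = -447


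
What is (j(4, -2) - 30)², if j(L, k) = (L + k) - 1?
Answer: 841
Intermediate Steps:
j(L, k) = -1 + L + k
(j(4, -2) - 30)² = ((-1 + 4 - 2) - 30)² = (1 - 30)² = (-29)² = 841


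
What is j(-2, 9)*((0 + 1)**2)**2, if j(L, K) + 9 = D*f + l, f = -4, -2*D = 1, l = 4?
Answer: -3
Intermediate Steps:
D = -1/2 (D = -1/2*1 = -1/2 ≈ -0.50000)
j(L, K) = -3 (j(L, K) = -9 + (-1/2*(-4) + 4) = -9 + (2 + 4) = -9 + 6 = -3)
j(-2, 9)*((0 + 1)**2)**2 = -3*(0 + 1)**4 = -3*(1**2)**2 = -3*1**2 = -3*1 = -3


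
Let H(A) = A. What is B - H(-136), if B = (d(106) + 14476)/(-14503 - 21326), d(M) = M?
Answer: 4858162/35829 ≈ 135.59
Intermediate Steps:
B = -14582/35829 (B = (106 + 14476)/(-14503 - 21326) = 14582/(-35829) = 14582*(-1/35829) = -14582/35829 ≈ -0.40699)
B - H(-136) = -14582/35829 - 1*(-136) = -14582/35829 + 136 = 4858162/35829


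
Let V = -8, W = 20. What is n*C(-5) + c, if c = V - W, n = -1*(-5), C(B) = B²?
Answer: 97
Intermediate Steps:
n = 5
c = -28 (c = -8 - 1*20 = -8 - 20 = -28)
n*C(-5) + c = 5*(-5)² - 28 = 5*25 - 28 = 125 - 28 = 97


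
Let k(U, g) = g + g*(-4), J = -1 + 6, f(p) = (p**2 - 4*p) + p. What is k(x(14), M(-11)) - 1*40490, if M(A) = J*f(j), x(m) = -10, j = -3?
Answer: -40760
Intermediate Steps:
f(p) = p**2 - 3*p
J = 5
M(A) = 90 (M(A) = 5*(-3*(-3 - 3)) = 5*(-3*(-6)) = 5*18 = 90)
k(U, g) = -3*g (k(U, g) = g - 4*g = -3*g)
k(x(14), M(-11)) - 1*40490 = -3*90 - 1*40490 = -270 - 40490 = -40760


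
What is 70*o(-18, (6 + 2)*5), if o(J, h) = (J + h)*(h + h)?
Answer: 123200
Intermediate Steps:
o(J, h) = 2*h*(J + h) (o(J, h) = (J + h)*(2*h) = 2*h*(J + h))
70*o(-18, (6 + 2)*5) = 70*(2*((6 + 2)*5)*(-18 + (6 + 2)*5)) = 70*(2*(8*5)*(-18 + 8*5)) = 70*(2*40*(-18 + 40)) = 70*(2*40*22) = 70*1760 = 123200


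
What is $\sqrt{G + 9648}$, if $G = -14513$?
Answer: $i \sqrt{4865} \approx 69.75 i$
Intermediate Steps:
$\sqrt{G + 9648} = \sqrt{-14513 + 9648} = \sqrt{-4865} = i \sqrt{4865}$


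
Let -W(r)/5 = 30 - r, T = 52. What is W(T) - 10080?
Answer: -9970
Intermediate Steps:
W(r) = -150 + 5*r (W(r) = -5*(30 - r) = -150 + 5*r)
W(T) - 10080 = (-150 + 5*52) - 10080 = (-150 + 260) - 10080 = 110 - 10080 = -9970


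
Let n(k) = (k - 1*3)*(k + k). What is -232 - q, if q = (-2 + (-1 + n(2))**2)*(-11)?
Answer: 21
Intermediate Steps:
n(k) = 2*k*(-3 + k) (n(k) = (k - 3)*(2*k) = (-3 + k)*(2*k) = 2*k*(-3 + k))
q = -253 (q = (-2 + (-1 + 2*2*(-3 + 2))**2)*(-11) = (-2 + (-1 + 2*2*(-1))**2)*(-11) = (-2 + (-1 - 4)**2)*(-11) = (-2 + (-5)**2)*(-11) = (-2 + 25)*(-11) = 23*(-11) = -253)
-232 - q = -232 - 1*(-253) = -232 + 253 = 21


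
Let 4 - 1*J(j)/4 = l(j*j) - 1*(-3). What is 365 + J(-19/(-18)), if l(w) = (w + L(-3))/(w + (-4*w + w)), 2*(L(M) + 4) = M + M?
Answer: 129395/361 ≈ 358.44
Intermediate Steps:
L(M) = -4 + M (L(M) = -4 + (M + M)/2 = -4 + (2*M)/2 = -4 + M)
l(w) = -(-7 + w)/(2*w) (l(w) = (w + (-4 - 3))/(w + (-4*w + w)) = (w - 7)/(w - 3*w) = (-7 + w)/((-2*w)) = (-7 + w)*(-1/(2*w)) = -(-7 + w)/(2*w))
J(j) = 4 - 2*(7 - j**2)/j**2 (J(j) = 16 - 4*((7 - j*j)/(2*((j*j))) - 1*(-3)) = 16 - 4*((7 - j**2)/(2*(j**2)) + 3) = 16 - 4*((7 - j**2)/(2*j**2) + 3) = 16 - 4*(3 + (7 - j**2)/(2*j**2)) = 16 + (-12 - 2*(7 - j**2)/j**2) = 4 - 2*(7 - j**2)/j**2)
365 + J(-19/(-18)) = 365 + (6 - 14/(-19/(-18))**2) = 365 + (6 - 14/(-19*(-1/18))**2) = 365 + (6 - 14/(19/18)**2) = 365 + (6 - 14*324/361) = 365 + (6 - 4536/361) = 365 - 2370/361 = 129395/361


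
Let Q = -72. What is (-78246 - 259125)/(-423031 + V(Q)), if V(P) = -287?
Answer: 112457/141106 ≈ 0.79697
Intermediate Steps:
(-78246 - 259125)/(-423031 + V(Q)) = (-78246 - 259125)/(-423031 - 287) = -337371/(-423318) = -337371*(-1/423318) = 112457/141106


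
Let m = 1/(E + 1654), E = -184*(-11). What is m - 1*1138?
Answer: -4185563/3678 ≈ -1138.0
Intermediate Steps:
E = 2024
m = 1/3678 (m = 1/(2024 + 1654) = 1/3678 ≈ 0.00027189)
m - 1*1138 = 1/3678 - 1*1138 = 1/3678 - 1138 = -4185563/3678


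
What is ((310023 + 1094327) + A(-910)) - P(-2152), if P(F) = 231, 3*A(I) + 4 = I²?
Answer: 1680151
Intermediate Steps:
A(I) = -4/3 + I²/3
((310023 + 1094327) + A(-910)) - P(-2152) = ((310023 + 1094327) + (-4/3 + (⅓)*(-910)²)) - 1*231 = (1404350 + (-4/3 + (⅓)*828100)) - 231 = (1404350 + (-4/3 + 828100/3)) - 231 = (1404350 + 276032) - 231 = 1680382 - 231 = 1680151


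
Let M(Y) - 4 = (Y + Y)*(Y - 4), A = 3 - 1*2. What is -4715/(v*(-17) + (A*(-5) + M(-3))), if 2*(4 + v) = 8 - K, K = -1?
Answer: -1886/13 ≈ -145.08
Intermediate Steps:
A = 1 (A = 3 - 2 = 1)
M(Y) = 4 + 2*Y*(-4 + Y) (M(Y) = 4 + (Y + Y)*(Y - 4) = 4 + (2*Y)*(-4 + Y) = 4 + 2*Y*(-4 + Y))
v = ½ (v = -4 + (8 - 1*(-1))/2 = -4 + (8 + 1)/2 = -4 + (½)*9 = -4 + 9/2 = ½ ≈ 0.50000)
-4715/(v*(-17) + (A*(-5) + M(-3))) = -4715/((½)*(-17) + (1*(-5) + (4 - 8*(-3) + 2*(-3)²))) = -4715/(-17/2 + (-5 + (4 + 24 + 2*9))) = -4715/(-17/2 + (-5 + (4 + 24 + 18))) = -4715/(-17/2 + (-5 + 46)) = -4715/(-17/2 + 41) = -4715/65/2 = -4715*2/65 = -1886/13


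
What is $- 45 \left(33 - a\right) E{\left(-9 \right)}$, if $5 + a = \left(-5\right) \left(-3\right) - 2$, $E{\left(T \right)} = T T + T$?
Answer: $-81000$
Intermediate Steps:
$E{\left(T \right)} = T + T^{2}$ ($E{\left(T \right)} = T^{2} + T = T + T^{2}$)
$a = 8$ ($a = -5 - -13 = -5 + \left(15 - 2\right) = -5 + 13 = 8$)
$- 45 \left(33 - a\right) E{\left(-9 \right)} = - 45 \left(33 - 8\right) \left(- 9 \left(1 - 9\right)\right) = - 45 \left(33 - 8\right) \left(\left(-9\right) \left(-8\right)\right) = \left(-45\right) 25 \cdot 72 = \left(-1125\right) 72 = -81000$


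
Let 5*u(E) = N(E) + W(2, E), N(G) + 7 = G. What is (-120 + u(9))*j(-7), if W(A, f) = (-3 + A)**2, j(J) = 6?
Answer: -3582/5 ≈ -716.40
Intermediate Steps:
N(G) = -7 + G
u(E) = -6/5 + E/5 (u(E) = ((-7 + E) + (-3 + 2)**2)/5 = ((-7 + E) + (-1)**2)/5 = ((-7 + E) + 1)/5 = (-6 + E)/5 = -6/5 + E/5)
(-120 + u(9))*j(-7) = (-120 + (-6/5 + (1/5)*9))*6 = (-120 + (-6/5 + 9/5))*6 = (-120 + 3/5)*6 = -597/5*6 = -3582/5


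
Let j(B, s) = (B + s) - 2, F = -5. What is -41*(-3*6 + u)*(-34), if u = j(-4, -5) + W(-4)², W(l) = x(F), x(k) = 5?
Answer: -5576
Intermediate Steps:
j(B, s) = -2 + B + s
W(l) = 5
u = 14 (u = (-2 - 4 - 5) + 5² = -11 + 25 = 14)
-41*(-3*6 + u)*(-34) = -41*(-3*6 + 14)*(-34) = -41*(-18 + 14)*(-34) = -41*(-4)*(-34) = 164*(-34) = -5576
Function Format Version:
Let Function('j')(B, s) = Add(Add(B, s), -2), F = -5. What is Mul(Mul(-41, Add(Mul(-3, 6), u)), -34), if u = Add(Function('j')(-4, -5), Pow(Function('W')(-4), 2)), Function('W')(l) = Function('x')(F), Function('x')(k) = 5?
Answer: -5576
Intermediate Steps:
Function('j')(B, s) = Add(-2, B, s)
Function('W')(l) = 5
u = 14 (u = Add(Add(-2, -4, -5), Pow(5, 2)) = Add(-11, 25) = 14)
Mul(Mul(-41, Add(Mul(-3, 6), u)), -34) = Mul(Mul(-41, Add(Mul(-3, 6), 14)), -34) = Mul(Mul(-41, Add(-18, 14)), -34) = Mul(Mul(-41, -4), -34) = Mul(164, -34) = -5576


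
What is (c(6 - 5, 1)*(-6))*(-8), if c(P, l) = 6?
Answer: 288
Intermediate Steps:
(c(6 - 5, 1)*(-6))*(-8) = (6*(-6))*(-8) = -36*(-8) = 288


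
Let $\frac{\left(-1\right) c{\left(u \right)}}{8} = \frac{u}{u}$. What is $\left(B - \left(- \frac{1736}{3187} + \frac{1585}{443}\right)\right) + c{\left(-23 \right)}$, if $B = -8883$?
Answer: $- \frac{12556960678}{1411841} \approx -8894.0$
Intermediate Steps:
$c{\left(u \right)} = -8$ ($c{\left(u \right)} = - 8 \frac{u}{u} = \left(-8\right) 1 = -8$)
$\left(B - \left(- \frac{1736}{3187} + \frac{1585}{443}\right)\right) + c{\left(-23 \right)} = \left(-8883 - \left(- \frac{1736}{3187} + \frac{1585}{443}\right)\right) - 8 = \left(-8883 - \frac{4282347}{1411841}\right) - 8 = - \frac{12545665950}{1411841} - 8 = - \frac{12556960678}{1411841}$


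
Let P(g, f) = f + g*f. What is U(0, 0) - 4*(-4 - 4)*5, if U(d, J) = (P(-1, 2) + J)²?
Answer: 160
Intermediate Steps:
P(g, f) = f + f*g
U(d, J) = J² (U(d, J) = (2*(1 - 1) + J)² = (2*0 + J)² = (0 + J)² = J²)
U(0, 0) - 4*(-4 - 4)*5 = 0² - 4*(-4 - 4)*5 = 0 - (-32)*5 = 0 - 4*(-40) = 0 + 160 = 160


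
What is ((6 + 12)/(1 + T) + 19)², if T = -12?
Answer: 36481/121 ≈ 301.50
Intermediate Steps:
((6 + 12)/(1 + T) + 19)² = ((6 + 12)/(1 - 12) + 19)² = (18/(-11) + 19)² = (18*(-1/11) + 19)² = (-18/11 + 19)² = (191/11)² = 36481/121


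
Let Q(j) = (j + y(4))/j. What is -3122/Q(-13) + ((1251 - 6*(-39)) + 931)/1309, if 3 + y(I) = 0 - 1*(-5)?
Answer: -4827318/1309 ≈ -3687.8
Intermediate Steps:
y(I) = 2 (y(I) = -3 + (0 - 1*(-5)) = -3 + (0 + 5) = -3 + 5 = 2)
Q(j) = (2 + j)/j (Q(j) = (j + 2)/j = (2 + j)/j)
-3122/Q(-13) + ((1251 - 6*(-39)) + 931)/1309 = -3122*(-13/(2 - 13)) + ((1251 - 6*(-39)) + 931)/1309 = -3122/((-1/13*(-11))) + ((1251 + 234) + 931)*(1/1309) = -3122/11/13 + (1485 + 931)*(1/1309) = -3122*13/11 + 2416*(1/1309) = -40586/11 + 2416/1309 = -4827318/1309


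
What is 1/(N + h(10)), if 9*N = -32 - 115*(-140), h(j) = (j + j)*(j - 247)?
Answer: -3/8864 ≈ -0.00033845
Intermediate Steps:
h(j) = 2*j*(-247 + j) (h(j) = (2*j)*(-247 + j) = 2*j*(-247 + j))
N = 5356/3 (N = (-32 - 115*(-140))/9 = (-32 + 16100)/9 = (⅑)*16068 = 5356/3 ≈ 1785.3)
1/(N + h(10)) = 1/(5356/3 + 2*10*(-247 + 10)) = 1/(5356/3 + 2*10*(-237)) = 1/(5356/3 - 4740) = 1/(-8864/3) = -3/8864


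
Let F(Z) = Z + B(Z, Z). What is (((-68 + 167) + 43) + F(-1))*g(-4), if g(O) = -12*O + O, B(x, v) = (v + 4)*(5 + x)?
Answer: 6732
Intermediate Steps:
B(x, v) = (4 + v)*(5 + x)
F(Z) = 20 + Z**2 + 10*Z (F(Z) = Z + (20 + 4*Z + 5*Z + Z*Z) = Z + (20 + 4*Z + 5*Z + Z**2) = Z + (20 + Z**2 + 9*Z) = 20 + Z**2 + 10*Z)
g(O) = -11*O
(((-68 + 167) + 43) + F(-1))*g(-4) = (((-68 + 167) + 43) + (20 + (-1)**2 + 10*(-1)))*(-11*(-4)) = ((99 + 43) + (20 + 1 - 10))*44 = (142 + 11)*44 = 153*44 = 6732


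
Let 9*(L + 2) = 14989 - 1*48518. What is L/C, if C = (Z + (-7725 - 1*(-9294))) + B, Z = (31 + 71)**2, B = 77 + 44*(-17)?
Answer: -33547/101718 ≈ -0.32980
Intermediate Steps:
B = -671 (B = 77 - 748 = -671)
Z = 10404 (Z = 102**2 = 10404)
L = -33547/9 (L = -2 + (14989 - 1*48518)/9 = -2 + (14989 - 48518)/9 = -2 + (1/9)*(-33529) = -2 - 33529/9 = -33547/9 ≈ -3727.4)
C = 11302 (C = (10404 + (-7725 - 1*(-9294))) - 671 = (10404 + (-7725 + 9294)) - 671 = (10404 + 1569) - 671 = 11973 - 671 = 11302)
L/C = -33547/9/11302 = -33547/9*1/11302 = -33547/101718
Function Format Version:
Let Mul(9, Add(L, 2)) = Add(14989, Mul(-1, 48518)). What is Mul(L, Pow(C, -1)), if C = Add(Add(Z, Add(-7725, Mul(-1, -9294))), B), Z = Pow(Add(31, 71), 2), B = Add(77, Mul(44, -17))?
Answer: Rational(-33547, 101718) ≈ -0.32980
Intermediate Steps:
B = -671 (B = Add(77, -748) = -671)
Z = 10404 (Z = Pow(102, 2) = 10404)
L = Rational(-33547, 9) (L = Add(-2, Mul(Rational(1, 9), Add(14989, Mul(-1, 48518)))) = Add(-2, Mul(Rational(1, 9), Add(14989, -48518))) = Add(-2, Mul(Rational(1, 9), -33529)) = Add(-2, Rational(-33529, 9)) = Rational(-33547, 9) ≈ -3727.4)
C = 11302 (C = Add(Add(10404, Add(-7725, Mul(-1, -9294))), -671) = Add(Add(10404, Add(-7725, 9294)), -671) = Add(Add(10404, 1569), -671) = Add(11973, -671) = 11302)
Mul(L, Pow(C, -1)) = Mul(Rational(-33547, 9), Pow(11302, -1)) = Mul(Rational(-33547, 9), Rational(1, 11302)) = Rational(-33547, 101718)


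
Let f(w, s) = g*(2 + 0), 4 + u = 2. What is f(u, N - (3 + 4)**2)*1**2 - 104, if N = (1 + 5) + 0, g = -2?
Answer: -108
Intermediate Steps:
u = -2 (u = -4 + 2 = -2)
N = 6 (N = 6 + 0 = 6)
f(w, s) = -4 (f(w, s) = -2*(2 + 0) = -2*2 = -4)
f(u, N - (3 + 4)**2)*1**2 - 104 = -4*1**2 - 104 = -4*1 - 104 = -4 - 104 = -108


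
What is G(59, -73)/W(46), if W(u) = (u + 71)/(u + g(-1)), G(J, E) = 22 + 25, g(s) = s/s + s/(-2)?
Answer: 4465/234 ≈ 19.081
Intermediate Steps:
g(s) = 1 - s/2 (g(s) = 1 + s*(-1/2) = 1 - s/2)
G(J, E) = 47
W(u) = (71 + u)/(3/2 + u) (W(u) = (u + 71)/(u + (1 - 1/2*(-1))) = (71 + u)/(u + (1 + 1/2)) = (71 + u)/(u + 3/2) = (71 + u)/(3/2 + u))
G(59, -73)/W(46) = 47/((2*(71 + 46)/(3 + 2*46))) = 47/((2*117/(3 + 92))) = 47/((2*117/95)) = 47/((2*(1/95)*117)) = 47/(234/95) = 47*(95/234) = 4465/234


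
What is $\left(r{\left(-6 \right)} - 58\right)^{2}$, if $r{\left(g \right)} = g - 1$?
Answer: $4225$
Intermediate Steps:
$r{\left(g \right)} = -1 + g$
$\left(r{\left(-6 \right)} - 58\right)^{2} = \left(\left(-1 - 6\right) - 58\right)^{2} = \left(-7 - 58\right)^{2} = \left(-65\right)^{2} = 4225$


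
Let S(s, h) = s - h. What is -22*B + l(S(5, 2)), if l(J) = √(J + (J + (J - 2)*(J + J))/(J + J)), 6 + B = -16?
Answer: 484 + 3*√2/2 ≈ 486.12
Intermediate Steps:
B = -22 (B = -6 - 16 = -22)
l(J) = √(J + (J + 2*J*(-2 + J))/(2*J)) (l(J) = √(J + (J + (-2 + J)*(2*J))/((2*J))) = √(J + (J + 2*J*(-2 + J))*(1/(2*J))) = √(J + (J + 2*J*(-2 + J))/(2*J)))
-22*B + l(S(5, 2)) = -22*(-22) + √(-6 + 8*(5 - 1*2))/2 = 484 + √(-6 + 8*(5 - 2))/2 = 484 + √(-6 + 8*3)/2 = 484 + √(-6 + 24)/2 = 484 + √18/2 = 484 + (3*√2)/2 = 484 + 3*√2/2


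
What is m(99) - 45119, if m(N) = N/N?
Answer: -45118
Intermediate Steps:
m(N) = 1
m(99) - 45119 = 1 - 45119 = -45118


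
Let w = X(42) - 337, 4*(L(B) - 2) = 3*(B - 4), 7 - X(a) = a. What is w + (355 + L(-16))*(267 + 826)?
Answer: 373434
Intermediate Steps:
X(a) = 7 - a
L(B) = -1 + 3*B/4 (L(B) = 2 + (3*(B - 4))/4 = 2 + (3*(-4 + B))/4 = 2 + (-12 + 3*B)/4 = 2 + (-3 + 3*B/4) = -1 + 3*B/4)
w = -372 (w = (7 - 1*42) - 337 = (7 - 42) - 337 = -35 - 337 = -372)
w + (355 + L(-16))*(267 + 826) = -372 + (355 + (-1 + (3/4)*(-16)))*(267 + 826) = -372 + (355 + (-1 - 12))*1093 = -372 + (355 - 13)*1093 = -372 + 342*1093 = -372 + 373806 = 373434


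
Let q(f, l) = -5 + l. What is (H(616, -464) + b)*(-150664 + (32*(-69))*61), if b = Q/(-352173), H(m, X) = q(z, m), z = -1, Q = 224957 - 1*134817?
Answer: -61375666277176/352173 ≈ -1.7428e+8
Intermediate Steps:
Q = 90140 (Q = 224957 - 134817 = 90140)
H(m, X) = -5 + m
b = -90140/352173 (b = 90140/(-352173) = 90140*(-1/352173) = -90140/352173 ≈ -0.25595)
(H(616, -464) + b)*(-150664 + (32*(-69))*61) = ((-5 + 616) - 90140/352173)*(-150664 + (32*(-69))*61) = (611 - 90140/352173)*(-150664 - 2208*61) = 215087563*(-150664 - 134688)/352173 = (215087563/352173)*(-285352) = -61375666277176/352173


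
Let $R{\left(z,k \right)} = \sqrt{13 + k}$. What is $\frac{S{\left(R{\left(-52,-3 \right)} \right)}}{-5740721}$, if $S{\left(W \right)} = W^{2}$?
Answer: $- \frac{10}{5740721} \approx -1.7419 \cdot 10^{-6}$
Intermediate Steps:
$\frac{S{\left(R{\left(-52,-3 \right)} \right)}}{-5740721} = \frac{\left(\sqrt{13 - 3}\right)^{2}}{-5740721} = \left(\sqrt{10}\right)^{2} \left(- \frac{1}{5740721}\right) = 10 \left(- \frac{1}{5740721}\right) = - \frac{10}{5740721}$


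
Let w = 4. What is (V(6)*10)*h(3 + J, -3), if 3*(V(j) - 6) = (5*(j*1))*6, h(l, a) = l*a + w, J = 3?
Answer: -9240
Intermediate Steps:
h(l, a) = 4 + a*l (h(l, a) = l*a + 4 = a*l + 4 = 4 + a*l)
V(j) = 6 + 10*j (V(j) = 6 + ((5*(j*1))*6)/3 = 6 + ((5*j)*6)/3 = 6 + (30*j)/3 = 6 + 10*j)
(V(6)*10)*h(3 + J, -3) = ((6 + 10*6)*10)*(4 - 3*(3 + 3)) = ((6 + 60)*10)*(4 - 3*6) = (66*10)*(4 - 18) = 660*(-14) = -9240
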